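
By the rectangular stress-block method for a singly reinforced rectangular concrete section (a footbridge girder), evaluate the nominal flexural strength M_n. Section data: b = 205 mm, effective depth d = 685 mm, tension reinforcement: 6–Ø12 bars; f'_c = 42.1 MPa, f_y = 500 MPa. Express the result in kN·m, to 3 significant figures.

A_s = 6 × 113 = 678 mm².
T = A_s f_y = 678 × 500 = 339000 N = 339 kN.
From C = T: a = T/(0.85 f'_c b) = 339000/(0.85 × 42.1 × 205) = 46.21 mm.
M_n = T(d − a/2) = 339 kN × (685 − 23.105) mm = 224.38 kN·m.

M_n ≈ 224 kN·m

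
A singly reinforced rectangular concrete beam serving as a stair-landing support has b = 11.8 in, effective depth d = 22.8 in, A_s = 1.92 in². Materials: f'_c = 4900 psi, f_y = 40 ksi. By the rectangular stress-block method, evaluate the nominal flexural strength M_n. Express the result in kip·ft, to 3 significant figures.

M_n ≈ 141 kip·ft

T = A_s f_y = 1.92 × 40 = 76.8 kips.
a = T/(0.85 f'_c b) = 76.8/(0.85 × 4.9 × 11.8) = 1.563 in.
M_n = T(d − a/2) = 76.8 × (22.8 − 0.7815) = 1691.0 kip·in = 1691.0/12 = 140.92 kip·ft.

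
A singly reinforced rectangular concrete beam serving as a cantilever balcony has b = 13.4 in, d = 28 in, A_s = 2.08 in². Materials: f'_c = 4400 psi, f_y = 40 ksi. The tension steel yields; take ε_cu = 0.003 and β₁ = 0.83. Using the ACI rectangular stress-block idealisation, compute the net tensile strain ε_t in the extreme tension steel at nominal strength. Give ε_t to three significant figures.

ε_t ≈ 0.0390

a = A_s f_y/(0.85 f'_c b) = 1.660 in.
β₁ = 0.83, so c = a/β₁ = 1.660/0.83 = 2.000 in.
From the linear strain diagram with ε_cu = 0.003: ε_t = 0.003 (d − c)/c = 0.003 × (28 − 2.000)/2.000 = 0.0390.
Since ε_t ≥ 0.005, the section is tension-controlled.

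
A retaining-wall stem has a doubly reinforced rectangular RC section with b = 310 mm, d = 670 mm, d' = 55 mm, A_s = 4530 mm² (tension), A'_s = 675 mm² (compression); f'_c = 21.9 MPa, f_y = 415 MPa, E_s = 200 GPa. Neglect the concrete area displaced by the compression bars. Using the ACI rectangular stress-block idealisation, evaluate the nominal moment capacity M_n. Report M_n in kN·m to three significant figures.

Assume both tension and compression steel yield.
Net tension couple steel: A_s − A'_s = 3855 mm².
a = (A_s − A'_s) f_y / (0.85 f'_c b) = 1599825/(0.85 × 21.9 × 310) = 277.23 mm.
c = a/β₁ = 277.23/0.85 = 326.15 mm; ε'_s = 0.003(c − d')/c = 0.0025 ≥ f_y/E_s = 0.0021, so compression steel does yield.
M_n = (A_s − A'_s) f_y (d − a/2) + A'_s f_y (d − d') = [1599825 × (670 − 138.615) + 280125 × (670 − 55)] × 10⁻⁶ = 850.12 + 172.28 = 1022.40 kN·m.

M_n ≈ 1020 kN·m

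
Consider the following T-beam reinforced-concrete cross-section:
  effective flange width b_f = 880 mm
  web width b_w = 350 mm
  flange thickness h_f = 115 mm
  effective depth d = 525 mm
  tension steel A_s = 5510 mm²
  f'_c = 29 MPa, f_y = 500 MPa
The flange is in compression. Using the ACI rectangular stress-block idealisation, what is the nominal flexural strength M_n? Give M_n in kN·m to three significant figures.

Tension: T = A_s f_y = 5510 × 500 = 2755000 N.
Try a within the flange: a = T/(0.85 f'_c b_f) = 2755000/(0.85 × 29 × 880) = 127.01 mm.
a = 127.01 > h_f = 115 mm: the block extends into the web. Split into flange-overhang and web parts.
C_f = 0.85 f'_c (b_f − b_w) h_f = 0.85 × 29 × (880 − 350) × 115 = 1502418 N.
Remaining web compression depth: a_w = (T − C_f)/(0.85 f'_c b_w) = (2755000 − 1502418)/(0.85 × 29 × 350) = 145.18 mm.
M_n = C_f(d − h_f/2) + (T − C_f)(d − a_w/2) = 1502418 × (525 − 57.5) + 1252582 × (525 − 72.59) = 702.38 + 566.68 = 1269.06 × 10⁶ N·mm.
M_n = 1269.06 kN·m.

M_n ≈ 1270 kN·m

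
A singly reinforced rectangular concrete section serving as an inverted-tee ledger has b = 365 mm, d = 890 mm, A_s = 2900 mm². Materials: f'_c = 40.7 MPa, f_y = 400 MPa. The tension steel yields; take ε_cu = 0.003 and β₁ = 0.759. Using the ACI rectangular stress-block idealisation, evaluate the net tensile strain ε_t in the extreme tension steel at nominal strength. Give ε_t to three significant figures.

a = A_s f_y/(0.85 f'_c b) = 91.87 mm.
β₁ = 0.759, so c = a/β₁ = 91.87/0.759 = 121.04 mm.
From the linear strain diagram with ε_cu = 0.003: ε_t = 0.003 (d − c)/c = 0.003 × (890 − 121.04)/121.04 = 0.0191.
Since ε_t ≥ 0.005, the section is tension-controlled.

ε_t ≈ 0.0191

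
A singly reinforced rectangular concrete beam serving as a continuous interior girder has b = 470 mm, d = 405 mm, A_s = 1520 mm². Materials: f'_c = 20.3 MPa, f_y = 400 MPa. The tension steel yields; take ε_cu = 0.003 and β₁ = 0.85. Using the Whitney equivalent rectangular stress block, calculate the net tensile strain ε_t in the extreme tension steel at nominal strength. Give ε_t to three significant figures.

ε_t ≈ 0.0108

a = A_s f_y/(0.85 f'_c b) = 74.97 mm.
β₁ = 0.85, so c = a/β₁ = 74.97/0.85 = 88.20 mm.
From the linear strain diagram with ε_cu = 0.003: ε_t = 0.003 (d − c)/c = 0.003 × (405 − 88.20)/88.20 = 0.0108.
Since ε_t ≥ 0.005, the section is tension-controlled.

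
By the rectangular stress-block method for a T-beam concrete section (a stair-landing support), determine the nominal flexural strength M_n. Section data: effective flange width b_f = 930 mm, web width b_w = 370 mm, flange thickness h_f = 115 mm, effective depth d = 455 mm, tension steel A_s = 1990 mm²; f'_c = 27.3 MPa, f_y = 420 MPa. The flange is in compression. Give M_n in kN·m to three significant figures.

M_n ≈ 364 kN·m

Tension: T = A_s f_y = 1990 × 420 = 835800 N.
Try a within the flange: a = T/(0.85 f'_c b_f) = 835800/(0.85 × 27.3 × 930) = 38.73 mm.
Since a = 38.73 ≤ h_f = 115 mm, the stress block lies entirely in the flange; analyse as a rectangular beam of width b_f.
M_n = T(d − a/2) = 835800 × (455 − 19.365) = 364.10 × 10⁶ N·mm.
M_n = 364.10 kN·m.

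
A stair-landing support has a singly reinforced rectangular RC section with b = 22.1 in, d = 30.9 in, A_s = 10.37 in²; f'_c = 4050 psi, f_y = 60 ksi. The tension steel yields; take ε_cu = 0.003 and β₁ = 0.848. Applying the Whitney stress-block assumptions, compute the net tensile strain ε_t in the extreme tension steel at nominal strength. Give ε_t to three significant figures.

ε_t ≈ 0.00661

a = A_s f_y/(0.85 f'_c b) = 8.178 in.
β₁ = 0.848, so c = a/β₁ = 8.178/0.848 = 9.644 in.
From the linear strain diagram with ε_cu = 0.003: ε_t = 0.003 (d − c)/c = 0.003 × (30.9 − 9.644)/9.644 = 0.00661.
Since ε_t ≥ 0.005, the section is tension-controlled.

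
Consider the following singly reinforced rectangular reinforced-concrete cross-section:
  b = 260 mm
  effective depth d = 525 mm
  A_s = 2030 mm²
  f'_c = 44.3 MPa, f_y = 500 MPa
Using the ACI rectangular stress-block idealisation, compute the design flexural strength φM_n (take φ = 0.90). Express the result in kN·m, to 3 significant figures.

φM_n ≈ 432 kN·m

T = A_s f_y = 2030 × 500 = 1015000 N = 1015 kN.
From C = T: a = T/(0.85 f'_c b) = 1015000/(0.85 × 44.3 × 260) = 103.67 mm.
M_n = T(d − a/2) = 1015 kN × (525 − 51.835) mm = 480.26 kN·m.
φM_n = 0.90 × 480.26 = 432.23 kN·m.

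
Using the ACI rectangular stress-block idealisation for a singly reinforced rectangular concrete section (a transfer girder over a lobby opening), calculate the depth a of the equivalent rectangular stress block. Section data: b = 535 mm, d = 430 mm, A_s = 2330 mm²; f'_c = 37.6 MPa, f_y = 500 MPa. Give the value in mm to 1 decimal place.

a ≈ 68.1 mm

T = A_s f_y = 2330 × 500 = 1165000 N = 1165 kN.
Setting C = 0.85 f'_c a b equal to T: a = 1165000/(0.85 × 37.6 × 535) = 68.1 mm.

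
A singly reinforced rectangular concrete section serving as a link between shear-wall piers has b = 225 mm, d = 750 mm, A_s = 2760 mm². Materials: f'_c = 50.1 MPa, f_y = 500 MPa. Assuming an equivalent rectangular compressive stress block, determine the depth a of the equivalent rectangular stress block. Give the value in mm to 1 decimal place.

T = A_s f_y = 2760 × 500 = 1380000 N = 1380 kN.
Setting C = 0.85 f'_c a b equal to T: a = 1380000/(0.85 × 50.1 × 225) = 144.0 mm.

a ≈ 144.0 mm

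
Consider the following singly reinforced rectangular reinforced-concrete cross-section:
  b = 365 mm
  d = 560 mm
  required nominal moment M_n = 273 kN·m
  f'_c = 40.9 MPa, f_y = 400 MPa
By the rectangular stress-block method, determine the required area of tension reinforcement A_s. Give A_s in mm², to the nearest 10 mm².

A_s ≈ 1260 mm²

With M_n = 0.85 f'_c a b (d − a/2), solve the quadratic for a:
a = d − √(d² − 2M_n/(0.85 f'_c b)) = 560 − √(560² − 2 × 273×10⁶/(0.85 × 40.9 × 365)) = 39.84 mm.
A_s = 0.85 f'_c a b / f_y = 0.85 × 40.9 × 39.84 × 365 / 400 = 1263.8 mm².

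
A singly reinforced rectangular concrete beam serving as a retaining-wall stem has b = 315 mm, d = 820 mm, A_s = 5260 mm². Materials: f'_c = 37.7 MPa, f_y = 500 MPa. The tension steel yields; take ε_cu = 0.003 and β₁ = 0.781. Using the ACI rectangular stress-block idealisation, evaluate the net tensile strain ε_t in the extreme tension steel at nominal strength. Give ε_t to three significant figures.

ε_t ≈ 0.00437

a = A_s f_y/(0.85 f'_c b) = 260.55 mm.
β₁ = 0.781, so c = a/β₁ = 260.55/0.781 = 333.61 mm.
From the linear strain diagram with ε_cu = 0.003: ε_t = 0.003 (d − c)/c = 0.003 × (820 − 333.61)/333.61 = 0.00437.
ε_t is between 0.004 and 0.005 — transition zone.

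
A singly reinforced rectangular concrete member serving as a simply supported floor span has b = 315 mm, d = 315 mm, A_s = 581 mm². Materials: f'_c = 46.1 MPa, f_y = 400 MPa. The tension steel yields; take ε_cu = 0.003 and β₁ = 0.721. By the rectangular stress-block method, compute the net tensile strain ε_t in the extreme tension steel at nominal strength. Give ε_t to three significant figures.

a = A_s f_y/(0.85 f'_c b) = 18.83 mm.
β₁ = 0.721, so c = a/β₁ = 18.83/0.721 = 26.12 mm.
From the linear strain diagram with ε_cu = 0.003: ε_t = 0.003 (d − c)/c = 0.003 × (315 − 26.12)/26.12 = 0.0332.
Since ε_t ≥ 0.005, the section is tension-controlled.

ε_t ≈ 0.0332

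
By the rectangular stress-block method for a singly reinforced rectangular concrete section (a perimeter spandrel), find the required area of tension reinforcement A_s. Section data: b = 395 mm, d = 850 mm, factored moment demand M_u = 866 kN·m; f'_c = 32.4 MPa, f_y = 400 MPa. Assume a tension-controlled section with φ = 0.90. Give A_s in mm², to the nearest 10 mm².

A_s ≈ 3030 mm²

M_n = M_u/φ = 866/0.90 = 962.222 kN·m.
With M_n = 0.85 f'_c a b (d − a/2), solve the quadratic for a:
a = d − √(d² − 2M_n/(0.85 f'_c b)) = 850 − √(850² − 2 × 962.222×10⁶/(0.85 × 32.4 × 395)) = 111.36 mm.
A_s = 0.85 f'_c a b / f_y = 0.85 × 32.4 × 111.36 × 395 / 400 = 3028.5 mm².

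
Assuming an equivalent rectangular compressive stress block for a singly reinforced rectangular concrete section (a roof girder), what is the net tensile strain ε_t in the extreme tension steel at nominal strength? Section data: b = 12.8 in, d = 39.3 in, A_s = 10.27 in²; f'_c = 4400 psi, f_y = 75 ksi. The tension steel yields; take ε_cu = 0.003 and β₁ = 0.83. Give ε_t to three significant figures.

ε_t ≈ 0.00308

a = A_s f_y/(0.85 f'_c b) = 16.090 in.
β₁ = 0.83, so c = a/β₁ = 16.090/0.83 = 19.386 in.
From the linear strain diagram with ε_cu = 0.003: ε_t = 0.003 (d − c)/c = 0.003 × (39.3 − 19.386)/19.386 = 0.00308.
ε_t < 0.004 — the section is over-reinforced for flexure under ACI limits.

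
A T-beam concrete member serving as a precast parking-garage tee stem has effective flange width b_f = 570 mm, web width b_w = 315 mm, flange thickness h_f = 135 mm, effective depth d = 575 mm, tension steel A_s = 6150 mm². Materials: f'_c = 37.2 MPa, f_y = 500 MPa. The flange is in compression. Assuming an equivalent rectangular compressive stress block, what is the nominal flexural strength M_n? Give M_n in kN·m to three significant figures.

M_n ≈ 1500 kN·m

Tension: T = A_s f_y = 6150 × 500 = 3075000 N.
Try a within the flange: a = T/(0.85 f'_c b_f) = 3075000/(0.85 × 37.2 × 570) = 170.61 mm.
a = 170.61 > h_f = 135 mm: the block extends into the web. Split into flange-overhang and web parts.
C_f = 0.85 f'_c (b_f − b_w) h_f = 0.85 × 37.2 × (570 − 315) × 135 = 1088519 N.
Remaining web compression depth: a_w = (T − C_f)/(0.85 f'_c b_w) = (3075000 − 1088519)/(0.85 × 37.2 × 315) = 199.44 mm.
M_n = C_f(d − h_f/2) + (T − C_f)(d − a_w/2) = 1088519 × (575 − 67.5) + 1986481 × (575 − 99.72) = 552.42 + 944.13 = 1496.55 × 10⁶ N·mm.
M_n = 1496.55 kN·m.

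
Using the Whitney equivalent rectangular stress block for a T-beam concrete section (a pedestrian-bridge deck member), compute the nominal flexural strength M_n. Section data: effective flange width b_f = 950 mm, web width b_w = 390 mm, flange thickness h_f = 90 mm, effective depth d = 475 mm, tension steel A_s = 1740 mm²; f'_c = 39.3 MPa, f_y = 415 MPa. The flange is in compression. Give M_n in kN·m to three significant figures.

Tension: T = A_s f_y = 1740 × 415 = 722100 N.
Try a within the flange: a = T/(0.85 f'_c b_f) = 722100/(0.85 × 39.3 × 950) = 22.75 mm.
Since a = 22.75 ≤ h_f = 90 mm, the stress block lies entirely in the flange; analyse as a rectangular beam of width b_f.
M_n = T(d − a/2) = 722100 × (475 − 11.375) = 334.78 × 10⁶ N·mm.
M_n = 334.78 kN·m.

M_n ≈ 335 kN·m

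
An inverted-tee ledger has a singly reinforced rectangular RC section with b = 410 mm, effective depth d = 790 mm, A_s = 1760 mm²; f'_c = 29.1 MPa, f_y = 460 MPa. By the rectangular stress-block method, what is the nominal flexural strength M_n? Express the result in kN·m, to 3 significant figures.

T = A_s f_y = 1760 × 460 = 809600 N = 809.6 kN.
From C = T: a = T/(0.85 f'_c b) = 809600/(0.85 × 29.1 × 410) = 79.83 mm.
M_n = T(d − a/2) = 809.6 kN × (790 − 39.915) mm = 607.27 kN·m.

M_n ≈ 607 kN·m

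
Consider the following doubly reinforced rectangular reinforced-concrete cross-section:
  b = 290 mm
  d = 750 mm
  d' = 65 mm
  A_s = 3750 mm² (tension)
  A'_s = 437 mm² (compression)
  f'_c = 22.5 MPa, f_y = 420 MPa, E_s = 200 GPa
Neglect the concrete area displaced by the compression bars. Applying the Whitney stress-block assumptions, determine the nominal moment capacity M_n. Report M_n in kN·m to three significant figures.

M_n ≈ 995 kN·m

Assume both tension and compression steel yield.
Net tension couple steel: A_s − A'_s = 3313 mm².
a = (A_s − A'_s) f_y / (0.85 f'_c b) = 1391460/(0.85 × 22.5 × 290) = 250.88 mm.
c = a/β₁ = 250.88/0.85 = 295.15 mm; ε'_s = 0.003(c − d')/c = 0.0023 ≥ f_y/E_s = 0.0021, so compression steel does yield.
M_n = (A_s − A'_s) f_y (d − a/2) + A'_s f_y (d − d') = [1391460 × (750 − 125.44) + 183540 × (750 − 65)] × 10⁻⁶ = 869.05 + 125.72 = 994.77 kN·m.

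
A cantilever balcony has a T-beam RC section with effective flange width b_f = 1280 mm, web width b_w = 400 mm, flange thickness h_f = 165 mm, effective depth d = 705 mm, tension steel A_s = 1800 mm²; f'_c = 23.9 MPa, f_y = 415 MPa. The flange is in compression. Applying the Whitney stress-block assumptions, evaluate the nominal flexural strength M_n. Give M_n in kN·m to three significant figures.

M_n ≈ 516 kN·m

Tension: T = A_s f_y = 1800 × 415 = 747000 N.
Try a within the flange: a = T/(0.85 f'_c b_f) = 747000/(0.85 × 23.9 × 1280) = 28.73 mm.
Since a = 28.73 ≤ h_f = 165 mm, the stress block lies entirely in the flange; analyse as a rectangular beam of width b_f.
M_n = T(d − a/2) = 747000 × (705 − 14.365) = 515.90 × 10⁶ N·mm.
M_n = 515.90 kN·m.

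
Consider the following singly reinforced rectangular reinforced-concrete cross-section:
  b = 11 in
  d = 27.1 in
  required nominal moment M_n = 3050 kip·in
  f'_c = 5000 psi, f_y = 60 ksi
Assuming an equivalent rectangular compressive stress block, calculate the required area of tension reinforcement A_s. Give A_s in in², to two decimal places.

From M_n = 0.85 f'_c a b (d − a/2):
a = d − √(d² − 2M_n/(0.85 f'_c b)) = 27.1 − √(27.1² − 2 × 3050/(0.85 × 5 × 11)) = 2.525 in.
A_s = 0.85 f'_c a b / f_y = 0.85 × 5 × 2.525 × 11 / 60 = 1.967 in².

A_s ≈ 1.97 in²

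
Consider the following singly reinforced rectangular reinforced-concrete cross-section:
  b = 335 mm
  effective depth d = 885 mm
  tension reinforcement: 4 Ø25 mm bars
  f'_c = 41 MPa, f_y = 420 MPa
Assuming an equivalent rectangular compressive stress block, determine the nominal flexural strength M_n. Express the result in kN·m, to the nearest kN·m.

A_s = 4 × 491 = 1964 mm².
T = A_s f_y = 1964 × 420 = 824880 N = 824.88 kN.
From C = T: a = T/(0.85 f'_c b) = 824880/(0.85 × 41 × 335) = 70.66 mm.
M_n = T(d − a/2) = 824.88 kN × (885 − 35.33) mm = 700.88 kN·m.

M_n ≈ 701 kN·m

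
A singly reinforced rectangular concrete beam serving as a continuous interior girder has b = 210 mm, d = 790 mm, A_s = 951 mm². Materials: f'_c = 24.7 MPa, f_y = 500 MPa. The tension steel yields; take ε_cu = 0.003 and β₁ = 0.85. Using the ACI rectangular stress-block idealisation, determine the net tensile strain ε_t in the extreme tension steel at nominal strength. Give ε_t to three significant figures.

a = A_s f_y/(0.85 f'_c b) = 107.85 mm.
β₁ = 0.85, so c = a/β₁ = 107.85/0.85 = 126.88 mm.
From the linear strain diagram with ε_cu = 0.003: ε_t = 0.003 (d − c)/c = 0.003 × (790 − 126.88)/126.88 = 0.0157.
Since ε_t ≥ 0.005, the section is tension-controlled.

ε_t ≈ 0.0157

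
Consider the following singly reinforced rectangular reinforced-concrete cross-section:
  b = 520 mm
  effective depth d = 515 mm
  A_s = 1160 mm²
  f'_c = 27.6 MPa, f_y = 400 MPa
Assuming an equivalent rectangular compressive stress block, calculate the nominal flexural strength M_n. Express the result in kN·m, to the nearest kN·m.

M_n ≈ 230 kN·m

T = A_s f_y = 1160 × 400 = 464000 N = 464 kN.
From C = T: a = T/(0.85 f'_c b) = 464000/(0.85 × 27.6 × 520) = 38.04 mm.
M_n = T(d − a/2) = 464 kN × (515 − 19.02) mm = 230.13 kN·m.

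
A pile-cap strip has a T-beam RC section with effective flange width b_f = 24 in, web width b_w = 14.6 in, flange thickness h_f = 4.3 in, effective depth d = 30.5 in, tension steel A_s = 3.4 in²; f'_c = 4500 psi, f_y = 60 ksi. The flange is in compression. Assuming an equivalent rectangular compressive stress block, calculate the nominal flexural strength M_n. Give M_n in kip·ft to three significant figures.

Tension: T = A_s f_y = 3.4 × 60 = 204 kips.
Try a within the flange: a = T/(0.85 f'_c b_f) = 204/(0.85 × 4.5 × 24) = 2.222 in.
Since a = 2.222 ≤ h_f = 4.3 in, the stress block lies entirely in the flange; analyse as a rectangular beam of width b_f.
M_n = T(d − a/2) = 204 × (30.5 − 1.111) = 5995.4 kip·in.
M_n = 5995.4/12 = 499.62 kip·ft.

M_n ≈ 500 kip·ft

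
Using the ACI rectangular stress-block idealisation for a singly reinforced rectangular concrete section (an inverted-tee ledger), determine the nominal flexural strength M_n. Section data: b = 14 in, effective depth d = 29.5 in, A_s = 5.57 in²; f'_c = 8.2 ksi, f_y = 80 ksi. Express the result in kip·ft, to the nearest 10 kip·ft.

T = A_s f_y = 5.57 × 80 = 445.6 kips.
a = T/(0.85 f'_c b) = 445.6/(0.85 × 8.2 × 14) = 4.567 in.
M_n = T(d − a/2) = 445.6 × (29.5 − 2.2835) = 12127.7 kip·in = 12127.7/12 = 1010.64 kip·ft.

M_n ≈ 1010 kip·ft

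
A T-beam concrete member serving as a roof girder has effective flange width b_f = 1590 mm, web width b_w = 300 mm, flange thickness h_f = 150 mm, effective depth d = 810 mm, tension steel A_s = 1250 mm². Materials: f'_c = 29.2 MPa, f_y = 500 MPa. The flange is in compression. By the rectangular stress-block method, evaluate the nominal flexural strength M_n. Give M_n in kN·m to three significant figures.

Tension: T = A_s f_y = 1250 × 500 = 625000 N.
Try a within the flange: a = T/(0.85 f'_c b_f) = 625000/(0.85 × 29.2 × 1590) = 15.84 mm.
Since a = 15.84 ≤ h_f = 150 mm, the stress block lies entirely in the flange; analyse as a rectangular beam of width b_f.
M_n = T(d − a/2) = 625000 × (810 − 7.92) = 501.30 × 10⁶ N·mm.
M_n = 501.30 kN·m.

M_n ≈ 501 kN·m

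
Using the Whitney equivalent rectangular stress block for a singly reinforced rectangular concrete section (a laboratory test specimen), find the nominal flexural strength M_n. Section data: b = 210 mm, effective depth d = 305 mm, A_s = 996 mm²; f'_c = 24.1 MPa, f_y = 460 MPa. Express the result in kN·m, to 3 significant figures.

T = A_s f_y = 996 × 460 = 458160 N = 458.16 kN.
From C = T: a = T/(0.85 f'_c b) = 458160/(0.85 × 24.1 × 210) = 106.50 mm.
M_n = T(d − a/2) = 458.16 kN × (305 − 53.25) mm = 115.34 kN·m.

M_n ≈ 115 kN·m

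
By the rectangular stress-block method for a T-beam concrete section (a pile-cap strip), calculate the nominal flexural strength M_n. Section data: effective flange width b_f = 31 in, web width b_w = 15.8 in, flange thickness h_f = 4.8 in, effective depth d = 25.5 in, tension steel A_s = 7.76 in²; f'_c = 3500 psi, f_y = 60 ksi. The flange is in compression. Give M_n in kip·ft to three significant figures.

Tension: T = A_s f_y = 7.76 × 60 = 465.6 kips.
Try a within the flange: a = T/(0.85 f'_c b_f) = 465.6/(0.85 × 3.5 × 31) = 5.049 in.
a = 5.049 > h_f = 4.8 in: the block extends into the web. Split into flange-overhang and web parts.
C_f = 0.85 f'_c (b_f − b_w) h_f = 0.85 × 3.5 × (31 − 15.8) × 4.8 = 217.1 kips.
Remaining web compression depth: a_w = (T − C_f)/(0.85 f'_c b_w) = (465.6 − 217.1)/(0.85 × 3.5 × 15.8) = 5.287 in.
M_n = C_f(d − h_f/2) + (T − C_f)(d − a_w/2) = 217.1 × (25.5 − 2.4) + 248.5 × (25.5 − 2.6435) = 5015.0 + 5679.8 = 10694.8 kip·in.
M_n = 10694.8/12 = 891.23 kip·ft.

M_n ≈ 891 kip·ft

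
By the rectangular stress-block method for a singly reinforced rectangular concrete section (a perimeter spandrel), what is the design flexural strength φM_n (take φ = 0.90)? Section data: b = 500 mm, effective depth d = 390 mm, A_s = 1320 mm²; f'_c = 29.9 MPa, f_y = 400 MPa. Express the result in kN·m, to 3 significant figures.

T = A_s f_y = 1320 × 400 = 528000 N = 528 kN.
From C = T: a = T/(0.85 f'_c b) = 528000/(0.85 × 29.9 × 500) = 41.55 mm.
M_n = T(d − a/2) = 528 kN × (390 − 20.775) mm = 194.95 kN·m.
φM_n = 0.90 × 194.95 = 175.46 kN·m.

φM_n ≈ 175 kN·m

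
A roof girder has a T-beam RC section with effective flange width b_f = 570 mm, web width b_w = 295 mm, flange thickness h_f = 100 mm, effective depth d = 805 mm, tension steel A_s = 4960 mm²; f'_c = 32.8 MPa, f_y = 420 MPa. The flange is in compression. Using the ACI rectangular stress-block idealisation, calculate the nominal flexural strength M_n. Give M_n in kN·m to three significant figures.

M_n ≈ 1530 kN·m

Tension: T = A_s f_y = 4960 × 420 = 2083200 N.
Try a within the flange: a = T/(0.85 f'_c b_f) = 2083200/(0.85 × 32.8 × 570) = 131.09 mm.
a = 131.09 > h_f = 100 mm: the block extends into the web. Split into flange-overhang and web parts.
C_f = 0.85 f'_c (b_f − b_w) h_f = 0.85 × 32.8 × (570 − 295) × 100 = 766700 N.
Remaining web compression depth: a_w = (T − C_f)/(0.85 f'_c b_w) = (2083200 − 766700)/(0.85 × 32.8 × 295) = 160.07 mm.
M_n = C_f(d − h_f/2) + (T − C_f)(d − a_w/2) = 766700 × (805 − 50) + 1316500 × (805 − 80.035) = 578.86 + 954.42 = 1533.28 × 10⁶ N·mm.
M_n = 1533.28 kN·m.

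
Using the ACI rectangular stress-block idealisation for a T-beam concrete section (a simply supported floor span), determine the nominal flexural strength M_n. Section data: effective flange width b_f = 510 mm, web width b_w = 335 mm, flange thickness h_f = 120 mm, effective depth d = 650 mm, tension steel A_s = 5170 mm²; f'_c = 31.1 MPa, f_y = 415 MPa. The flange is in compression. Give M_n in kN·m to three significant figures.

Tension: T = A_s f_y = 5170 × 415 = 2145550 N.
Try a within the flange: a = T/(0.85 f'_c b_f) = 2145550/(0.85 × 31.1 × 510) = 159.14 mm.
a = 159.14 > h_f = 120 mm: the block extends into the web. Split into flange-overhang and web parts.
C_f = 0.85 f'_c (b_f − b_w) h_f = 0.85 × 31.1 × (510 − 335) × 120 = 555135 N.
Remaining web compression depth: a_w = (T − C_f)/(0.85 f'_c b_w) = (2145550 − 555135)/(0.85 × 31.1 × 335) = 179.59 mm.
M_n = C_f(d − h_f/2) + (T − C_f)(d − a_w/2) = 555135 × (650 − 60) + 1590415 × (650 − 89.795) = 327.53 + 890.96 = 1218.49 × 10⁶ N·mm.
M_n = 1218.49 kN·m.

M_n ≈ 1220 kN·m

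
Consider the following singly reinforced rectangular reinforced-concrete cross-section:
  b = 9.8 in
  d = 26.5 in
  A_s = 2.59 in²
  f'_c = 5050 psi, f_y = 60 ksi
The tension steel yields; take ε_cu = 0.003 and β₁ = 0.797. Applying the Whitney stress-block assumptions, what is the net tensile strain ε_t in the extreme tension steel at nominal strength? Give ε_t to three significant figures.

ε_t ≈ 0.0142

a = A_s f_y/(0.85 f'_c b) = 3.694 in.
β₁ = 0.797, so c = a/β₁ = 3.694/0.797 = 4.635 in.
From the linear strain diagram with ε_cu = 0.003: ε_t = 0.003 (d − c)/c = 0.003 × (26.5 − 4.635)/4.635 = 0.0142.
Since ε_t ≥ 0.005, the section is tension-controlled.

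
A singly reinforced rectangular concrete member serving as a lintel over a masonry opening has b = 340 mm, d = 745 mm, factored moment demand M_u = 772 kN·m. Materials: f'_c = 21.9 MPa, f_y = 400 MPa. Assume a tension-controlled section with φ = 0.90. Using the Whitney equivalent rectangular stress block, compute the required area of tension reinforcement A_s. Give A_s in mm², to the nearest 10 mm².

M_n = M_u/φ = 772/0.90 = 857.778 kN·m.
With M_n = 0.85 f'_c a b (d − a/2), solve the quadratic for a:
a = d − √(d² − 2M_n/(0.85 f'_c b)) = 745 − √(745² − 2 × 857.778×10⁶/(0.85 × 21.9 × 340)) = 212.11 mm.
A_s = 0.85 f'_c a b / f_y = 0.85 × 21.9 × 212.11 × 340 / 400 = 3356.2 mm².

A_s ≈ 3360 mm²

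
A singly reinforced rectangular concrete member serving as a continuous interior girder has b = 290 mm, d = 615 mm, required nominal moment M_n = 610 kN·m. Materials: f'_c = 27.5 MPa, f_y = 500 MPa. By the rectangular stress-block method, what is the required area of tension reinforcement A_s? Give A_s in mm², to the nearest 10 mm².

A_s ≈ 2300 mm²

With M_n = 0.85 f'_c a b (d − a/2), solve the quadratic for a:
a = d − √(d² − 2M_n/(0.85 f'_c b)) = 615 − √(615² − 2 × 610×10⁶/(0.85 × 27.5 × 290)) = 169.75 mm.
A_s = 0.85 f'_c a b / f_y = 0.85 × 27.5 × 169.75 × 290 / 500 = 2301.4 mm².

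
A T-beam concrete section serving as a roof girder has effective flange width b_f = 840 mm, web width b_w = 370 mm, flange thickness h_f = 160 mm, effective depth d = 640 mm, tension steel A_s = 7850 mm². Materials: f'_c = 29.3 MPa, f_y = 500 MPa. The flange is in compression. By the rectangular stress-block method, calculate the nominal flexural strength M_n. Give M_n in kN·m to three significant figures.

Tension: T = A_s f_y = 7850 × 500 = 3925000 N.
Try a within the flange: a = T/(0.85 f'_c b_f) = 3925000/(0.85 × 29.3 × 840) = 187.62 mm.
a = 187.62 > h_f = 160 mm: the block extends into the web. Split into flange-overhang and web parts.
C_f = 0.85 f'_c (b_f − b_w) h_f = 0.85 × 29.3 × (840 − 370) × 160 = 1872856 N.
Remaining web compression depth: a_w = (T − C_f)/(0.85 f'_c b_w) = (3925000 − 1872856)/(0.85 × 29.3 × 370) = 222.70 mm.
M_n = C_f(d − h_f/2) + (T − C_f)(d − a_w/2) = 1872856 × (640 − 80) + 2052144 × (640 − 111.35) = 1048.80 + 1084.87 = 2133.67 × 10⁶ N·mm.
M_n = 2133.67 kN·m.

M_n ≈ 2130 kN·m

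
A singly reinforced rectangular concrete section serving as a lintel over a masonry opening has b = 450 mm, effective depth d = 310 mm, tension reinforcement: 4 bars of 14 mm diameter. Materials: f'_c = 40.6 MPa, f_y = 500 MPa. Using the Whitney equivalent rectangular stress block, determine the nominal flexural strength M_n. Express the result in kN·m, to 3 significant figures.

A_s = 4 × 154 = 616 mm².
T = A_s f_y = 616 × 500 = 308000 N = 308 kN.
From C = T: a = T/(0.85 f'_c b) = 308000/(0.85 × 40.6 × 450) = 19.83 mm.
M_n = T(d − a/2) = 308 kN × (310 − 9.915) mm = 92.43 kN·m.

M_n ≈ 92.4 kN·m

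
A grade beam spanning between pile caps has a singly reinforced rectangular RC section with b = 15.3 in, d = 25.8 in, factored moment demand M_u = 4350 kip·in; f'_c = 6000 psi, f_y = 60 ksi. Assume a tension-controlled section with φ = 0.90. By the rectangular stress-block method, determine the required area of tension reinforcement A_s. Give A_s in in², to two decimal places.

M_n = M_u/φ = 4350/0.90 = 4833.33 kip·in.
From M_n = 0.85 f'_c a b (d − a/2):
a = d − √(d² − 2M_n/(0.85 f'_c b)) = 25.8 − √(25.8² − 2 × 4833.33/(0.85 × 6 × 15.3)) = 2.524 in.
A_s = 0.85 f'_c a b / f_y = 0.85 × 6 × 2.524 × 15.3 / 60 = 3.282 in².

A_s ≈ 3.28 in²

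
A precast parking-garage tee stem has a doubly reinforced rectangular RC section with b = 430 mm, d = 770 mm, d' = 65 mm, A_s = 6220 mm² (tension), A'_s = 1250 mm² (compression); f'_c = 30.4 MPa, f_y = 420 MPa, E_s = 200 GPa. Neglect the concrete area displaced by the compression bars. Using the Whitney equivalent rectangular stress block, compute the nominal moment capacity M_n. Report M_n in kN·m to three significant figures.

M_n ≈ 1780 kN·m

Assume both tension and compression steel yield.
Net tension couple steel: A_s − A'_s = 4970 mm².
a = (A_s − A'_s) f_y / (0.85 f'_c b) = 2087400/(0.85 × 30.4 × 430) = 187.86 mm.
c = a/β₁ = 187.86/0.833 = 225.52 mm; ε'_s = 0.003(c − d')/c = 0.0021 ≥ f_y/E_s = 0.0021, so compression steel does yield.
M_n = (A_s − A'_s) f_y (d − a/2) + A'_s f_y (d − d') = [2087400 × (770 − 93.93) + 525000 × (770 − 65)] × 10⁻⁶ = 1411.23 + 370.13 = 1781.36 kN·m.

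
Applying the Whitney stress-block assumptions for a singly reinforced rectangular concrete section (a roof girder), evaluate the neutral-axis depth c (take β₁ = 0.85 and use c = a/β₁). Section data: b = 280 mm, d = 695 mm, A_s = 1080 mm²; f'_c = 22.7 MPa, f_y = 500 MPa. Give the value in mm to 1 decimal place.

c ≈ 117.6 mm

T = A_s f_y = 1080 × 500 = 540000 N = 540 kN.
Setting C = 0.85 f'_c a b equal to T: a = 540000/(0.85 × 22.7 × 280) = 99.952 mm.
With β₁ = 0.85, c = a/β₁ = 99.952/0.85 = 117.6 mm.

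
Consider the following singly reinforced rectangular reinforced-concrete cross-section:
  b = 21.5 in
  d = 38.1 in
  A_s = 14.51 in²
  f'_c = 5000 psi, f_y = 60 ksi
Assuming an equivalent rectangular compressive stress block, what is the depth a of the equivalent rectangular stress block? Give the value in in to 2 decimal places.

a ≈ 9.53 in

T = A_s f_y = 14.51 × 60 = 870.6 kips.
a = T/(0.85 f'_c b) = 870.6/(0.85 × 5 × 21.5) = 9.53 in.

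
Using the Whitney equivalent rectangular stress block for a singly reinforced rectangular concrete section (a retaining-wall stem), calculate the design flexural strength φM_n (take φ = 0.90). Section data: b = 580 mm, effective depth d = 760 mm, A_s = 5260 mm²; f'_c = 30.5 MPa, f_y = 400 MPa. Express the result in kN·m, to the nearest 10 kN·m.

φM_n ≈ 1310 kN·m

T = A_s f_y = 5260 × 400 = 2104000 N = 2104 kN.
From C = T: a = T/(0.85 f'_c b) = 2104000/(0.85 × 30.5 × 580) = 139.93 mm.
M_n = T(d − a/2) = 2104 kN × (760 − 69.965) mm = 1451.83 kN·m.
φM_n = 0.90 × 1451.83 = 1306.65 kN·m.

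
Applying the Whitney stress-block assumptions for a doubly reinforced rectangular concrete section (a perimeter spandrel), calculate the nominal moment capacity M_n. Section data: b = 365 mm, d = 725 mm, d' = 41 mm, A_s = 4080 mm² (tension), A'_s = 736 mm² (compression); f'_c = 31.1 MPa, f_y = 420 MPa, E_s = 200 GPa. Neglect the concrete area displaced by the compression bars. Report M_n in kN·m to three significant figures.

M_n ≈ 1130 kN·m

Assume both tension and compression steel yield.
Net tension couple steel: A_s − A'_s = 3344 mm².
a = (A_s − A'_s) f_y / (0.85 f'_c b) = 1404480/(0.85 × 31.1 × 365) = 145.56 mm.
c = a/β₁ = 145.56/0.828 = 175.80 mm; ε'_s = 0.003(c − d')/c = 0.0023 ≥ f_y/E_s = 0.0021, so compression steel does yield.
M_n = (A_s − A'_s) f_y (d − a/2) + A'_s f_y (d − d') = [1404480 × (725 − 72.78) + 309120 × (725 − 41)] × 10⁻⁶ = 916.03 + 211.44 = 1127.47 kN·m.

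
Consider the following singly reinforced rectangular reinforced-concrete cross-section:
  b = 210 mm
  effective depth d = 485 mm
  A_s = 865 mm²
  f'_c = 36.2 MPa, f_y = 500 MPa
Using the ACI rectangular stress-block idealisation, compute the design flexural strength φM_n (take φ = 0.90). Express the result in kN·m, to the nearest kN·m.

φM_n ≈ 176 kN·m

T = A_s f_y = 865 × 500 = 432500 N = 432.5 kN.
From C = T: a = T/(0.85 f'_c b) = 432500/(0.85 × 36.2 × 210) = 66.93 mm.
M_n = T(d − a/2) = 432.5 kN × (485 − 33.465) mm = 195.29 kN·m.
φM_n = 0.90 × 195.29 = 175.76 kN·m.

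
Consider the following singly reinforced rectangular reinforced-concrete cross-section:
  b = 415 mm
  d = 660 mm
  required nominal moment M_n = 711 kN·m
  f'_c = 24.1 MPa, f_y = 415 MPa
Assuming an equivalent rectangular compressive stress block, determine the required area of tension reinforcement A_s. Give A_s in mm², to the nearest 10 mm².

With M_n = 0.85 f'_c a b (d − a/2), solve the quadratic for a:
a = d − √(d² − 2M_n/(0.85 f'_c b)) = 660 − √(660² − 2 × 711×10⁶/(0.85 × 24.1 × 415)) = 141.99 mm.
A_s = 0.85 f'_c a b / f_y = 0.85 × 24.1 × 141.99 × 415 / 415 = 2908.7 mm².

A_s ≈ 2910 mm²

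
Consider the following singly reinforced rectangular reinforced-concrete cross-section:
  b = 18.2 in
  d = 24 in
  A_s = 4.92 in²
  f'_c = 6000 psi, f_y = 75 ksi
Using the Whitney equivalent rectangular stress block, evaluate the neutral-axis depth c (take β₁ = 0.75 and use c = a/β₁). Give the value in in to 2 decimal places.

T = A_s f_y = 4.92 × 75 = 369 kips.
a = T/(0.85 f'_c b) = 369/(0.85 × 6 × 18.2) = 3.9754 in.
With β₁ = 0.75, c = a/β₁ = 3.9754/0.75 = 5.30 in.

c ≈ 5.30 in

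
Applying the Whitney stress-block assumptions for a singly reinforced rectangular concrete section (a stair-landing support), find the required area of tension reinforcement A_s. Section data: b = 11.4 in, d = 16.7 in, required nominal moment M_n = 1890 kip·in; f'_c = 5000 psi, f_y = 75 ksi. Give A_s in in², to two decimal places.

From M_n = 0.85 f'_c a b (d − a/2):
a = d − √(d² − 2M_n/(0.85 f'_c b)) = 16.7 − √(16.7² − 2 × 1890/(0.85 × 5 × 11.4)) = 2.527 in.
A_s = 0.85 f'_c a b / f_y = 0.85 × 5 × 2.527 × 11.4 / 75 = 1.632 in².

A_s ≈ 1.63 in²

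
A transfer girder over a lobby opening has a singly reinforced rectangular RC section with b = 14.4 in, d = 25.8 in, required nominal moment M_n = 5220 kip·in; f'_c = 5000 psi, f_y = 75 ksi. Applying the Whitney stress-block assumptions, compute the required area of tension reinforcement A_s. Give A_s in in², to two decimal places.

From M_n = 0.85 f'_c a b (d − a/2):
a = d − √(d² − 2M_n/(0.85 f'_c b)) = 25.8 − √(25.8² − 2 × 5220/(0.85 × 5 × 14.4)) = 3.550 in.
A_s = 0.85 f'_c a b / f_y = 0.85 × 5 × 3.550 × 14.4 / 75 = 2.897 in².

A_s ≈ 2.90 in²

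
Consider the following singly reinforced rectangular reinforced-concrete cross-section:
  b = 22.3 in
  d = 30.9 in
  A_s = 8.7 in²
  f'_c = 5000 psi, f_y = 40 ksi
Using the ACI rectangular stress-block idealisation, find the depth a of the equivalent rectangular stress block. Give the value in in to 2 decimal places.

a ≈ 3.67 in

T = A_s f_y = 8.7 × 40 = 348 kips.
a = T/(0.85 f'_c b) = 348/(0.85 × 5 × 22.3) = 3.67 in.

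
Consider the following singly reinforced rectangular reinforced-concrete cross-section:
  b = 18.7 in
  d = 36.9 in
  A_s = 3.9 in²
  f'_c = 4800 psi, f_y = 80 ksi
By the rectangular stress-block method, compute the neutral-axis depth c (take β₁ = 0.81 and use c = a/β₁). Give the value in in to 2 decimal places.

T = A_s f_y = 3.9 × 80 = 312 kips.
a = T/(0.85 f'_c b) = 312/(0.85 × 4.8 × 18.7) = 4.0893 in.
With β₁ = 0.81, c = a/β₁ = 4.0893/0.81 = 5.05 in.

c ≈ 5.05 in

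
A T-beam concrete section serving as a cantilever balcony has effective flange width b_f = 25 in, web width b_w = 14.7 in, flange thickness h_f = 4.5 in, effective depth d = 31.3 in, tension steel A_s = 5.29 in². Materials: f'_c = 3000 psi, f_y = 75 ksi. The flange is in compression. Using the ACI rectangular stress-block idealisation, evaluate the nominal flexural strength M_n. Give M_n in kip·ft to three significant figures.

M_n ≈ 926 kip·ft

Tension: T = A_s f_y = 5.29 × 75 = 396.75 kips.
Try a within the flange: a = T/(0.85 f'_c b_f) = 396.75/(0.85 × 3 × 25) = 6.224 in.
a = 6.224 > h_f = 4.5 in: the block extends into the web. Split into flange-overhang and web parts.
C_f = 0.85 f'_c (b_f − b_w) h_f = 0.85 × 3 × (25 − 14.7) × 4.5 = 118.2 kips.
Remaining web compression depth: a_w = (T − C_f)/(0.85 f'_c b_w) = (396.75 − 118.2)/(0.85 × 3 × 14.7) = 7.431 in.
M_n = C_f(d − h_f/2) + (T − C_f)(d − a_w/2) = 118.2 × (31.3 − 2.25) + 278.55 × (31.3 − 3.7155) = 3433.7 + 7683.7 = 11117.4 kip·in.
M_n = 11117.4/12 = 926.45 kip·ft.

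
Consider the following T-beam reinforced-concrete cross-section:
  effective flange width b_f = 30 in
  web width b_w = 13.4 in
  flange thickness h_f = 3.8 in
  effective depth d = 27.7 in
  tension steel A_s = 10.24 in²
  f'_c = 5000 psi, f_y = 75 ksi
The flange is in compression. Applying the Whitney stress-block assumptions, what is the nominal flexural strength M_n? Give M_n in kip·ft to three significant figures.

Tension: T = A_s f_y = 10.24 × 75 = 768 kips.
Try a within the flange: a = T/(0.85 f'_c b_f) = 768/(0.85 × 5 × 30) = 6.024 in.
a = 6.024 > h_f = 3.8 in: the block extends into the web. Split into flange-overhang and web parts.
C_f = 0.85 f'_c (b_f − b_w) h_f = 0.85 × 5 × (30 − 13.4) × 3.8 = 268.1 kips.
Remaining web compression depth: a_w = (T − C_f)/(0.85 f'_c b_w) = (768 − 268.1)/(0.85 × 5 × 13.4) = 8.778 in.
M_n = C_f(d − h_f/2) + (T − C_f)(d − a_w/2) = 268.1 × (27.7 − 1.9) + 499.9 × (27.7 − 4.389) = 6917.0 + 11653.2 = 18570.2 kip·in.
M_n = 18570.2/12 = 1547.52 kip·ft.

M_n ≈ 1550 kip·ft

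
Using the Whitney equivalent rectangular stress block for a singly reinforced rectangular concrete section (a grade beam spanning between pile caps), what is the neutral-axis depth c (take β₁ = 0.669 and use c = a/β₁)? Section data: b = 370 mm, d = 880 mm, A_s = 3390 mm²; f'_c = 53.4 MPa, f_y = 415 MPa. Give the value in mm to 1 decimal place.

T = A_s f_y = 3390 × 415 = 1406850 N = 1406.85 kN.
Setting C = 0.85 f'_c a b equal to T: a = 1406850/(0.85 × 53.4 × 370) = 83.769 mm.
With β₁ = 0.669, c = a/β₁ = 83.769/0.669 = 125.2 mm.

c ≈ 125.2 mm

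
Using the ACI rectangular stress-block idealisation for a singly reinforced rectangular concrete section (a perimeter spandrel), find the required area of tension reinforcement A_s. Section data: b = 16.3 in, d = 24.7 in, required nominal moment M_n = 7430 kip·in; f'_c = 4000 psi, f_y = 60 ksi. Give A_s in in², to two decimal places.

From M_n = 0.85 f'_c a b (d − a/2):
a = d − √(d² − 2M_n/(0.85 f'_c b)) = 24.7 − √(24.7² − 2 × 7430/(0.85 × 4 × 16.3)) = 6.208 in.
A_s = 0.85 f'_c a b / f_y = 0.85 × 4 × 6.208 × 16.3 / 60 = 5.734 in².

A_s ≈ 5.73 in²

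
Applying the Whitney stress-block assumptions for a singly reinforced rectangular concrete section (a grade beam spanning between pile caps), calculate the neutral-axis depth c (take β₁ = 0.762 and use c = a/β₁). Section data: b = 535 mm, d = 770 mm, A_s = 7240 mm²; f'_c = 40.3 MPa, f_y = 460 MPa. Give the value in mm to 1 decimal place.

c ≈ 238.5 mm

T = A_s f_y = 7240 × 460 = 3330400 N = 3330.4 kN.
Setting C = 0.85 f'_c a b equal to T: a = 3330400/(0.85 × 40.3 × 535) = 181.727 mm.
With β₁ = 0.762, c = a/β₁ = 181.727/0.762 = 238.5 mm.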